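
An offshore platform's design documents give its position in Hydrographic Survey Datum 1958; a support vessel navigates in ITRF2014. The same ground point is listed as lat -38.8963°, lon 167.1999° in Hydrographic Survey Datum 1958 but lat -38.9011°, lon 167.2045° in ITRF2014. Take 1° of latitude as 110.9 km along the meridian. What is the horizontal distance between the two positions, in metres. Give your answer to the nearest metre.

Δφ = -38.9011° − -38.8963° = -0.0048°; Δλ = 167.2045° − 167.1999° = +0.0046°.
ΔN = Δφ × 110900 = -532.3 m; ΔE = Δλ × 110900 × cos(-38.8963°) = +0.0046 × 110900 × 0.778284 = 397.0 m.
Distance = √(ΔE² + ΔN²) = √(397.0² + (-532.3)²) = 664.1 m.

664 m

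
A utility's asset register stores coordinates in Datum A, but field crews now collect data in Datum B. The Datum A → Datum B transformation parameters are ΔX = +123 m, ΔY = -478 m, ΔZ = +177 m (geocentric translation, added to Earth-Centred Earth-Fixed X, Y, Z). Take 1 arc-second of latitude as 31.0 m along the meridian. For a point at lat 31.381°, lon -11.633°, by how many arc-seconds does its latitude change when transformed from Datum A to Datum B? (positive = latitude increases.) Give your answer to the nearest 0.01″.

Δφ = 1.23″

sin φ = 0.520727, cos φ = 0.853724, sin λ = -0.201642, cos λ = 0.979459.
North component: ΔN = −sin φ cos λ·ΔX − sin φ sin λ·ΔY + cos φ·ΔZ = −(0.520727)(0.979459)(123) − (0.520727)(-0.201642)(-478) + (0.853724)(177) = 38.19 m.
1° of latitude spans 3600 × 31.00 = 111600 m, so Δφ = 38.19 / 111600 × 3600 = 1.232″.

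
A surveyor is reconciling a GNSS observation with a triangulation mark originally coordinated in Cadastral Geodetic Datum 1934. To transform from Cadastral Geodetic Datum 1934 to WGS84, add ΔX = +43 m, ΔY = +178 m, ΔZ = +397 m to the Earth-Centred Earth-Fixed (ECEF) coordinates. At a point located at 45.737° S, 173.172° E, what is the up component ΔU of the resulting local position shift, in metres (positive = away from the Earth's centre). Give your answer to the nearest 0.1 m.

The local up (radial) axis is (cos φ cos λ, cos φ sin λ, sin φ), giving ΔU = -29.799 + 14.770 − 284.309 = -299.34 m.

ΔU = -299.3 m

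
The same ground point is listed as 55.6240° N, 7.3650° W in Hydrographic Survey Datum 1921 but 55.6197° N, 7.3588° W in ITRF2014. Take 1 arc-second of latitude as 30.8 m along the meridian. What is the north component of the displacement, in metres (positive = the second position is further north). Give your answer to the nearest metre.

ΔN = -477 m

Δφ = 55.6197° − 55.6240° = -0.0043°; Δλ = -7.3588° − -7.3650° = +0.0062°.
1° of latitude = 3600 × 30.80 = 110880 m.
ΔN = Δφ × 110880 = -476.8 m; ΔE = Δλ × 110880 × cos(55.6240°) = +0.0062 × 110880 × 0.564621 = 388.2 m.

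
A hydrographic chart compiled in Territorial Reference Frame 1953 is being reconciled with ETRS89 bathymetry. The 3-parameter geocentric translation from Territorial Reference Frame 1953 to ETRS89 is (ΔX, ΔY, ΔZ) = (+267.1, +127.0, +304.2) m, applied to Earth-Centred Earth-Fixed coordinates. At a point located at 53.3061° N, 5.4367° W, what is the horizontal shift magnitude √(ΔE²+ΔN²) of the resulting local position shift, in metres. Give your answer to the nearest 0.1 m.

153.3 m

At φ = 53.3061°, λ = -5.4367°: sin φ = 0.801839, cos φ = 0.597540, sin λ = -0.094746, cos λ = 0.995501.
ΔE = −sin λ·ΔX + cos λ·ΔY = −(-0.094746)·(267.1) + (0.995501)·(127.0) = 151.74 m.
ΔN = −sin φ cos λ·ΔX − sin φ sin λ·ΔY + cos φ·ΔZ = −(0.801839)(0.995501)(267.1) − (0.801839)(-0.094746)(127.0) + (0.597540)(304.2) = -21.79 m.
Horizontal magnitude = √(ΔE² + ΔN²) = √(151.74² + (-21.79)²) = 153.29 m.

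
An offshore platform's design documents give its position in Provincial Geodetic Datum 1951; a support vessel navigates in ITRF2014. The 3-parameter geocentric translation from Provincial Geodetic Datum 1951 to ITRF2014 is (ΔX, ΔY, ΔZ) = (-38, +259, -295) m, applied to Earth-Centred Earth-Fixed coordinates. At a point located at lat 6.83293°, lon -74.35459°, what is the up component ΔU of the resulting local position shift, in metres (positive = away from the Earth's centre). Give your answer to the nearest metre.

At φ = 6.83293°, λ = -74.35459°: sin φ = 0.118975, cos φ = 0.992897, sin λ = -0.962949, cos λ = 0.269683.
ΔU = cos φ cos λ·ΔX + cos φ sin λ·ΔY + sin φ·ΔZ = (0.992897)(0.269683)(-38) + (0.992897)(-0.962949)(259) + (0.118975)(-295) = -292.91 m.

ΔU = -293 m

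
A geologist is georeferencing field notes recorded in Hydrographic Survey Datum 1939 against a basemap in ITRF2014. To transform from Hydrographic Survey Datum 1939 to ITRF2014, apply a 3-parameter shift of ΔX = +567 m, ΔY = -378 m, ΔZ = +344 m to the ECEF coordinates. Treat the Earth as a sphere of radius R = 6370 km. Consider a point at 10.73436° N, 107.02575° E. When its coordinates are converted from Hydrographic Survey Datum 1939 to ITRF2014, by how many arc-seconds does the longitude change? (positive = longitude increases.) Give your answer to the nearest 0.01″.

sin φ = 0.186256, cos φ = 0.982501, sin λ = 0.956173, cos λ = -0.292801.
East component: ΔE = −sin λ·ΔX + cos λ·ΔY = −(0.956173)(567) + (-0.292801)(-378) = -431.47 m.
1° of latitude spans πR/180 = 111177 m; at latitude φ, 1° of longitude spans that × cos φ = 109232.0 m, so Δλ = -431.47 / 109232.0 × 3600 = -14.220″.

Δλ = -14.22″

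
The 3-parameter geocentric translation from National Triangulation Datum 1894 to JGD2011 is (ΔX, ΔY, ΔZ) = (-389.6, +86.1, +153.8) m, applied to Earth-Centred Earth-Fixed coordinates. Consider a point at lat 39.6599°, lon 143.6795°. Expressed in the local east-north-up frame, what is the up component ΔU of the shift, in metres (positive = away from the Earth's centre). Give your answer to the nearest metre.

ΔU = 379 m

The local up (radial) axis is (cos φ cos λ, cos φ sin λ, sin φ), giving ΔU = 241.660 + 39.260 + 98.160 = 379.08 m.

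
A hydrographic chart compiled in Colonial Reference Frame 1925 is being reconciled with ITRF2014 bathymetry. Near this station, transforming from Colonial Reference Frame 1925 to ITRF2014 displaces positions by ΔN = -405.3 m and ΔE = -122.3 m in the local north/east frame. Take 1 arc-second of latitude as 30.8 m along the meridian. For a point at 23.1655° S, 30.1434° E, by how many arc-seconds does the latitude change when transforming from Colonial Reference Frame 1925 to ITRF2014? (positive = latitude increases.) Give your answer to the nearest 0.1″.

Δφ = -13.2″

1″ of latitude = 30.80 m, so Δφ = -405.3 / 30.80 = -13.159″.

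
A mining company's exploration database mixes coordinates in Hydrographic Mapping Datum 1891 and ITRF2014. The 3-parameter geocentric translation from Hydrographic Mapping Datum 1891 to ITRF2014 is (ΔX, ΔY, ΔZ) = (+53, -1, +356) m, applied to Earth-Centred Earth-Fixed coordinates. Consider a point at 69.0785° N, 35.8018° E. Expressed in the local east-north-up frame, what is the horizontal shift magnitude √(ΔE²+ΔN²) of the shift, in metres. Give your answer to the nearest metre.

93 m

The local east axis at (φ, λ) is (−sin λ, cos λ, 0), so ΔE = −sin(35.8018°)·53 + cos(35.8018°)·(-1) = -31.82 m.
The local north axis is (−sin φ cos λ, −sin φ sin λ, cos φ), giving ΔN = -40.151 + 0.546 + 127.124 = 87.52 m.
Horizontal magnitude = √(ΔE² + ΔN²) = √((-31.82)² + 87.52²) = 93.12 m.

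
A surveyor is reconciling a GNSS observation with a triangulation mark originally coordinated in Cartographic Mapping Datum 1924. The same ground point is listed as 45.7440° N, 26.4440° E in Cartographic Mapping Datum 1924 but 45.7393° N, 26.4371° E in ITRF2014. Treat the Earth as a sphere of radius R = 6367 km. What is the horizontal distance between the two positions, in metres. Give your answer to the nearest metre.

748 m

Δφ = 45.7393° − 45.7440° = -0.0047°; Δλ = 26.4371° − 26.4440° = -0.0069°.
1° along a meridian = πR/180 = 111125 m.
ΔN = Δφ × 111125 = -522.3 m; ΔE = Δλ × 111125 × cos(45.7440°) = -0.0069 × 111125 × 0.697865 = -535.1 m.
Distance = √(ΔE² + ΔN²) = √((-535.1)² + (-522.3)²) = 747.7 m.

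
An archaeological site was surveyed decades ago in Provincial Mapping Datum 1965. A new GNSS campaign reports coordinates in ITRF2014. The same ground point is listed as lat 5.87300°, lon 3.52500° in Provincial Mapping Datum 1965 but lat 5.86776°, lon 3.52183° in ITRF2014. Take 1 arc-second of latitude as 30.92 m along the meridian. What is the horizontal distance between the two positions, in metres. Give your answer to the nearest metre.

Δφ = 5.86776° − 5.87300° = -0.00524°; Δλ = 3.52183° − 3.52500° = -0.00317°.
1° of latitude = 3600 × 30.92 = 111312 m.
ΔN = Δφ × 111312 = -583.3 m; ΔE = Δλ × 111312 × cos(5.87300°) = -0.00317 × 111312 × 0.994751 = -351.0 m.
Distance = √(ΔE² + ΔN²) = √((-351.0)² + (-583.3)²) = 680.7 m.

681 m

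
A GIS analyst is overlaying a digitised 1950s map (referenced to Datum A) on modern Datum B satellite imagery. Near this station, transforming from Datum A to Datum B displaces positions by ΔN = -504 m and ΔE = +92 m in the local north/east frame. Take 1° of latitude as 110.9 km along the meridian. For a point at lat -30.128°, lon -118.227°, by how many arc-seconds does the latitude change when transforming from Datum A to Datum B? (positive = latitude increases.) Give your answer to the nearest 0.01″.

Δφ = -16.36″

1° of latitude = 110.9 km, so Δφ = -504.0 / 110900 = -0.0045446° = -16.361″.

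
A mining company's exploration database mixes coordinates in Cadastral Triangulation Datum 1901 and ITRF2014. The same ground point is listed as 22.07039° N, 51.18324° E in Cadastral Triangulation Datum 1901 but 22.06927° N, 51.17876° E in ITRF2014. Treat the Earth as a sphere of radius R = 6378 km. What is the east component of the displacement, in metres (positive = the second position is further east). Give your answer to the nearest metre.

ΔE = -462 m

Δφ = 22.06927° − 22.07039° = -0.00112°; Δλ = 51.17876° − 51.18324° = -0.00448°.
1° along a meridian = πR/180 = 111317 m.
ΔN = Δφ × 111317 = -124.7 m; ΔE = Δλ × 111317 × cos(22.07039°) = -0.00448 × 111317 × 0.926723 = -462.2 m.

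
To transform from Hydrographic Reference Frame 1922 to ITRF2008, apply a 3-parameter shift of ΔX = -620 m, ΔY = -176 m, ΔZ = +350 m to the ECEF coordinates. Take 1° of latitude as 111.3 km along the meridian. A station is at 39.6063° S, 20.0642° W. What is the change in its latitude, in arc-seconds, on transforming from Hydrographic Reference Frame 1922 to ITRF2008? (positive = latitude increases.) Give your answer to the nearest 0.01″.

sin φ = -0.637509, cos φ = 0.770443, sin λ = -0.343073, cos λ = 0.939309.
North component: ΔN = −sin φ cos λ·ΔX − sin φ sin λ·ΔY + cos φ·ΔZ = −(-0.637509)(0.939309)(-620) − (-0.637509)(-0.343073)(-176) + (0.770443)(350) = -63.12 m.
1° of latitude spans 111300 m, so Δφ = -63.12 / 111300 × 3600 = -2.042″.

Δφ = -2.04″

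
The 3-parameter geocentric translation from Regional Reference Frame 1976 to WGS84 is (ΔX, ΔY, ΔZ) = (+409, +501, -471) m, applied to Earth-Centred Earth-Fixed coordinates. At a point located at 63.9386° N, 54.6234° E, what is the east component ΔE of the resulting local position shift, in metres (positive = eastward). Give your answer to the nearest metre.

At φ = 63.9386°, λ = 54.6234°: sin φ = 0.898324, cos φ = 0.439334, sin λ = 0.815364, cos λ = 0.578948.
ΔE = −sin λ·ΔX + cos λ·ΔY = −(0.815364)·(409) + (0.578948)·(501) = -43.43 m.

ΔE = -43 m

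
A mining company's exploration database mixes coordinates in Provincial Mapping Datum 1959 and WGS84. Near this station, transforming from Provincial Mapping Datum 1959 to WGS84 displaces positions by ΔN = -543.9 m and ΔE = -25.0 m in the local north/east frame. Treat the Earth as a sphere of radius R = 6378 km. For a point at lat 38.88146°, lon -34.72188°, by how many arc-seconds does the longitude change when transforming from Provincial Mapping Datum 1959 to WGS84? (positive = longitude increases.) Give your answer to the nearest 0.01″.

Δλ = -1.04″

At latitude 38.88146°, cos φ = 0.778446.
One radian of longitude at latitude φ spans R cos φ, so Δλ = ΔE / (R cos φ) = -25.0 / (6378000 × 0.778446) = -5.0353e-06 rad = -1.039″.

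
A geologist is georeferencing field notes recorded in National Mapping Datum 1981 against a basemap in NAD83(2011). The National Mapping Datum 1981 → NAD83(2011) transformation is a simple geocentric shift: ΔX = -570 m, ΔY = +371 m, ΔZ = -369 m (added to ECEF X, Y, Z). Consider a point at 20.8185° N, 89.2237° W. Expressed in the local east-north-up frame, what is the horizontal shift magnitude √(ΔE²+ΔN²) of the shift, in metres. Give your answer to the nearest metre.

At φ = 20.8185°, λ = -89.2237°: sin φ = 0.355409, cos φ = 0.934711, sin λ = -0.999908, cos λ = 0.013549.
ΔE = −sin λ·ΔX + cos λ·ΔY = −(-0.999908)·(-570) + (0.013549)·(371) = -564.92 m.
ΔN = −sin φ cos λ·ΔX − sin φ sin λ·ΔY + cos φ·ΔZ = −(0.355409)(0.013549)(-570) − (0.355409)(-0.999908)(371) + (0.934711)(-369) = -210.32 m.
Horizontal magnitude = √(ΔE² + ΔN²) = √((-564.92)² + (-210.32)²) = 602.80 m.

603 m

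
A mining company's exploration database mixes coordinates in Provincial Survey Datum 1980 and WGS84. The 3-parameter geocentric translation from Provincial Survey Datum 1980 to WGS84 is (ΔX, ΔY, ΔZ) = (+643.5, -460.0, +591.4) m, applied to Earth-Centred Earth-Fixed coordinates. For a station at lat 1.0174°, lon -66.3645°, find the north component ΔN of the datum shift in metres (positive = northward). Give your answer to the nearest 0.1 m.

The local north axis is (−sin φ cos λ, −sin φ sin λ, cos φ), giving ΔN = -4.581 − 7.483 + 591.307 = 579.24 m.

ΔN = 579.2 m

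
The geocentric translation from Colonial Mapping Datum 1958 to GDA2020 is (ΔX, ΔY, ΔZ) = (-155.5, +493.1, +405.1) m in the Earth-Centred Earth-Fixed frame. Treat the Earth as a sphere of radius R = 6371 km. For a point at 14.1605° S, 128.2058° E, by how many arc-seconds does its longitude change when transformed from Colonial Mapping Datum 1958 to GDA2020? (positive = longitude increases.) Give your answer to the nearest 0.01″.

Δλ = -6.10″

sin φ = -0.244639, cos φ = 0.969614, sin λ = 0.785794, cos λ = -0.618488.
East component: ΔE = −sin λ·ΔX + cos λ·ΔY = −(0.785794)(-155.5) + (-0.618488)(493.1) = -182.79 m.
1° of latitude spans πR/180 = 111195 m; at latitude φ, 1° of longitude spans that × cos φ = 107816.2 m, so Δλ = -182.79 / 107816.2 × 3600 = -6.103″.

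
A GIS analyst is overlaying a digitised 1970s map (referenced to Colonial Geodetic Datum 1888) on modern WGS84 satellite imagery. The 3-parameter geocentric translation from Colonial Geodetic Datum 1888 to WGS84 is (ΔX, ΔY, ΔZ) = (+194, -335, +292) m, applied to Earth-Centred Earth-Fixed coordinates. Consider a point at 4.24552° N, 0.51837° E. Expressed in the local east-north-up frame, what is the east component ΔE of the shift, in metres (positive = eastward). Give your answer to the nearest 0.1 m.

ΔE = -336.7 m

The local east axis at (φ, λ) is (−sin λ, cos λ, 0), so ΔE = −sin(0.51837°)·194 + cos(0.51837°)·(-335) = -336.74 m.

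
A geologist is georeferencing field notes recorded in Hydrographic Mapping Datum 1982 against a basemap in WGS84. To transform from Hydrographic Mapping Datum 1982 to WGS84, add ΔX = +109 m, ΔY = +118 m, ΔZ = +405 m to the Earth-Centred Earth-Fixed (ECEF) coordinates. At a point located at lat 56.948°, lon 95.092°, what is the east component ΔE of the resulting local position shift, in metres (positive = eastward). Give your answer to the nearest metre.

ΔE = -119 m

The local east axis at (φ, λ) is (−sin λ, cos λ, 0), so ΔE = −sin(95.092°)·109 + cos(95.092°)·118 = -119.04 m.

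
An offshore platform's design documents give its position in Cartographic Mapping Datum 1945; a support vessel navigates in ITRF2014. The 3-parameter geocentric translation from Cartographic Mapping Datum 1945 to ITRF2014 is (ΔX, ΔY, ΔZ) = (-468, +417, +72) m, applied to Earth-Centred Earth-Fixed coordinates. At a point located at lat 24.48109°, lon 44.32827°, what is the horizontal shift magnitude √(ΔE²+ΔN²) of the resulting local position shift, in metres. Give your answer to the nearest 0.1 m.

The local east axis at (φ, λ) is (−sin λ, cos λ, 0), so ΔE = −sin(44.32827°)·(-468) + cos(44.32827°)·417 = 625.32 m.
The local north axis is (−sin φ cos λ, −sin φ sin λ, cos φ), giving ΔN = 138.732 − 120.748 + 65.527 = 83.51 m.
Horizontal magnitude = √(ΔE² + ΔN²) = √(625.32² + 83.51²) = 630.88 m.

630.9 m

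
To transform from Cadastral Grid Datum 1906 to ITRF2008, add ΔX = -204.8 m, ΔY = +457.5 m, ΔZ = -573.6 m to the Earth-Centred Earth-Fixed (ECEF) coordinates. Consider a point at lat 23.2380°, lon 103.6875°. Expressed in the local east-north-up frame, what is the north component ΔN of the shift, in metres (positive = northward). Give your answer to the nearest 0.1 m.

ΔN = -721.6 m

At φ = 23.2380°, λ = 103.6875°: sin φ = 0.394551, cos φ = 0.918874, sin λ = 0.971601, cos λ = -0.236626.
ΔN = −sin φ cos λ·ΔX − sin φ sin λ·ΔY + cos φ·ΔZ = −(0.394551)(-0.236626)(-204.8) − (0.394551)(0.971601)(457.5) + (0.918874)(-573.6) = -721.57 m.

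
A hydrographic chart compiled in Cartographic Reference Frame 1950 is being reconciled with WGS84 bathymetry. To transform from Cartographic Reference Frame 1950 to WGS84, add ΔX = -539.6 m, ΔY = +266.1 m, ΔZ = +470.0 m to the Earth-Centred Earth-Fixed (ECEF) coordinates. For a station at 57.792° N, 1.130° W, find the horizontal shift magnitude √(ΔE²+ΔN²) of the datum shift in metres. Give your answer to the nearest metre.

The local east axis at (φ, λ) is (−sin λ, cos λ, 0), so ΔE = −sin(-1.130°)·(-539.6) + cos(-1.130°)·266.1 = 255.41 m.
The local north axis is (−sin φ cos λ, −sin φ sin λ, cos φ), giving ΔN = 456.477 + 4.440 + 250.507 = 711.42 m.
Horizontal magnitude = √(ΔE² + ΔN²) = √(255.41² + 711.42²) = 755.88 m.

756 m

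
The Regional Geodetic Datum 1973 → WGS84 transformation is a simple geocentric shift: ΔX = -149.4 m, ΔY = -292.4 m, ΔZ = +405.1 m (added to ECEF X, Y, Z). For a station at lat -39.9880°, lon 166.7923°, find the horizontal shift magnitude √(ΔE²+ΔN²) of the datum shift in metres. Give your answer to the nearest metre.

482 m

The local east axis at (φ, λ) is (−sin λ, cos λ, 0), so ΔE = −sin(166.7923°)·(-149.4) + cos(166.7923°)·(-292.4) = 318.80 m.
The local north axis is (−sin φ cos λ, −sin φ sin λ, cos φ), giving ΔN = 93.469 − 42.933 + 310.379 = 360.92 m.
Horizontal magnitude = √(ΔE² + ΔN²) = √(318.80² + 360.92²) = 481.55 m.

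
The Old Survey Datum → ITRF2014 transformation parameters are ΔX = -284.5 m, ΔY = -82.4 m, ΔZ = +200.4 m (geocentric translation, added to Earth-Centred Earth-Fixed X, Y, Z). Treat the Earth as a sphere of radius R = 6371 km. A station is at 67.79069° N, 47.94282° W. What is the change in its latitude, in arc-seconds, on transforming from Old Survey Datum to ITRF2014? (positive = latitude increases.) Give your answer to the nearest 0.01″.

sin φ = 0.925809, cos φ = 0.377991, sin λ = -0.742477, cos λ = 0.669872.
North component: ΔN = −sin φ cos λ·ΔX − sin φ sin λ·ΔY + cos φ·ΔZ = −(0.925809)(0.669872)(-284.5) − (0.925809)(-0.742477)(-82.4) + (0.377991)(200.4) = 195.55 m.
1° of latitude spans πR/180 = 111195 m, so Δφ = 195.55 / 111195 × 3600 = 6.331″.

Δφ = 6.33″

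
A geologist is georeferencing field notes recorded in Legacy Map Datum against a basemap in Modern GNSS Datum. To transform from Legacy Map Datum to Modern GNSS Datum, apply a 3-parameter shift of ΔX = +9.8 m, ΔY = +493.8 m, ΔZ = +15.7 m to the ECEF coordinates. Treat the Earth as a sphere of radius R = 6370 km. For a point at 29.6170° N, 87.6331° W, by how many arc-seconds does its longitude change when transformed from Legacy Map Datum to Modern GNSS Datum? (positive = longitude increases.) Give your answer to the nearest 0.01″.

sin φ = 0.494200, cos φ = 0.869348, sin λ = -0.999147, cos λ = 0.041298.
East component: ΔE = −sin λ·ΔX + cos λ·ΔY = −(-0.999147)(9.8) + (0.041298)(493.8) = 30.18 m.
1° of latitude spans πR/180 = 111177 m; at latitude φ, 1° of longitude spans that × cos φ = 96652.0 m, so Δλ = 30.18 / 96652.0 × 3600 = 1.124″.

Δλ = 1.12″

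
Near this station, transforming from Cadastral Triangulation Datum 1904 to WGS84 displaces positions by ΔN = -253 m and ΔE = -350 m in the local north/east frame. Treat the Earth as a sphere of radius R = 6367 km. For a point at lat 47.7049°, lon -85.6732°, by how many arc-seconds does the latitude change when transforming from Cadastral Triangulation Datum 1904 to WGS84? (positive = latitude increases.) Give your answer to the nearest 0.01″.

On a sphere of radius R, 1 rad of latitude = R, so Δφ = ΔN / R = -253.0 / 6367000 = -3.9736e-05 rad = -8.196″.

Δφ = -8.20″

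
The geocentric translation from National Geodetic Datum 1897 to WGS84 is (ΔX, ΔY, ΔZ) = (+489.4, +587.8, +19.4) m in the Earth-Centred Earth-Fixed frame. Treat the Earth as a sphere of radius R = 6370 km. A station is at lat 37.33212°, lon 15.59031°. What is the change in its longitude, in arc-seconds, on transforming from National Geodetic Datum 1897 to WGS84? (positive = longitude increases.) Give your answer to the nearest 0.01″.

sin φ = 0.606434, cos φ = 0.795134, sin λ = 0.268757, cos λ = 0.963208.
East component: ΔE = −sin λ·ΔX + cos λ·ΔY = −(0.268757)(489.4) + (0.963208)(587.8) = 434.64 m.
1° of latitude spans πR/180 = 111177 m; at latitude φ, 1° of longitude spans that × cos φ = 88400.9 m, so Δλ = 434.64 / 88400.9 × 3600 = 17.700″.

Δλ = 17.70″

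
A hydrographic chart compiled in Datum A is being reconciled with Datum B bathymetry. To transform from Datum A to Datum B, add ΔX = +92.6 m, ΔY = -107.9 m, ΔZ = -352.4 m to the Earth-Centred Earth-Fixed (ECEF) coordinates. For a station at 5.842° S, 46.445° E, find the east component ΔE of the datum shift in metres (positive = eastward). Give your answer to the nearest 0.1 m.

ΔE = -141.5 m

The local east axis at (φ, λ) is (−sin λ, cos λ, 0), so ΔE = −sin(46.445°)·92.6 + cos(46.445°)·(-107.9) = -141.46 m.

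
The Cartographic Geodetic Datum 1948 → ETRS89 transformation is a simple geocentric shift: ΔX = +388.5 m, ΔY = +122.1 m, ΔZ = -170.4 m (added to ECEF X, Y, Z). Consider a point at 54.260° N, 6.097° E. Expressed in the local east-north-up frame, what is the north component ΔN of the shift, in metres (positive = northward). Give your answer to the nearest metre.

The local north axis is (−sin φ cos λ, −sin φ sin λ, cos φ), giving ΔN = -313.552 − 10.526 − 99.532 = -423.61 m.

ΔN = -424 m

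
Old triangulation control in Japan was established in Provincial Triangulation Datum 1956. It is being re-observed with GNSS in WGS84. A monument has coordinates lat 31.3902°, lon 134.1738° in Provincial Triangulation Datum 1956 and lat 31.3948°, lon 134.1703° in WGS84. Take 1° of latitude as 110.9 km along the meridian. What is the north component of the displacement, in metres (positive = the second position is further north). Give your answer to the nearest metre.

ΔN = 510 m

Δφ = 31.3948° − 31.3902° = +0.0046°; Δλ = 134.1703° − 134.1738° = -0.0035°.
ΔN = Δφ × 110900 = 510.1 m; ΔE = Δλ × 110900 × cos(31.3902°) = -0.0035 × 110900 × 0.853640 = -331.3 m.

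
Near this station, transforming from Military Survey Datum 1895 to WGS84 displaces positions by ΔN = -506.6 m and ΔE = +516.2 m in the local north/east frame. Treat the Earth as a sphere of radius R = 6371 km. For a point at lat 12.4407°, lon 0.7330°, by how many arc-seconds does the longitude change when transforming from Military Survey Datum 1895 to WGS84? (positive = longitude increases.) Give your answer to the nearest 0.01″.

Δλ = 17.11″

At latitude 12.4407°, cos φ = 0.976519.
One radian of longitude at latitude φ spans R cos φ, so Δλ = ΔE / (R cos φ) = 516.2 / (6371000 × 0.976519) = 8.2972e-05 rad = 17.114″.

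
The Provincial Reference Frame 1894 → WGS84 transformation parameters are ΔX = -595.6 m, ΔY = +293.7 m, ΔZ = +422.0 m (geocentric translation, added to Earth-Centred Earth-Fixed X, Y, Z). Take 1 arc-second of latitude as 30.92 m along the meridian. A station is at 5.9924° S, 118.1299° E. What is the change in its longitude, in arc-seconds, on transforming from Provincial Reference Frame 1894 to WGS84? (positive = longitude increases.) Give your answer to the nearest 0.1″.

Δλ = 12.6″

sin φ = -0.104397, cos φ = 0.994536, sin λ = 0.881881, cos λ = -0.471472.
East component: ΔE = −sin λ·ΔX + cos λ·ΔY = −(0.881881)(-595.6) + (-0.471472)(293.7) = 386.78 m.
1° of latitude spans 3600 × 30.92 = 111312 m; at latitude φ, 1° of longitude spans that × cos φ = 110703.8 m, so Δλ = 386.78 / 110703.8 × 3600 = 12.578″.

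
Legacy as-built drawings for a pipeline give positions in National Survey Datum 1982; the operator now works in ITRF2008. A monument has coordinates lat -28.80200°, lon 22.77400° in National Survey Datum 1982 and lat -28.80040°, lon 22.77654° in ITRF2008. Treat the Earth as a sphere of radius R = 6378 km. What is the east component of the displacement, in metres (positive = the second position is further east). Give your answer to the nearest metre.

ΔE = 248 m

Δφ = -28.80040° − -28.80200° = +0.00160°; Δλ = 22.77654° − 22.77400° = +0.00254°.
1° along a meridian = πR/180 = 111317 m.
ΔN = Δφ × 111317 = 178.1 m; ΔE = Δλ × 111317 × cos(-28.80200°) = +0.00254 × 111317 × 0.876290 = 247.8 m.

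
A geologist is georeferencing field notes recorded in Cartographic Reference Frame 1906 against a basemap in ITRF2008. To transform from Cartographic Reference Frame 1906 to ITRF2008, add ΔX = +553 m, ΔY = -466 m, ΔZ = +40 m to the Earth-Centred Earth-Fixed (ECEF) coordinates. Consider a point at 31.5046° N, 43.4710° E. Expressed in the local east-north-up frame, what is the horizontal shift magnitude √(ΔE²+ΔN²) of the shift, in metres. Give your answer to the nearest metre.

719 m

At φ = 31.5046°, λ = 43.4710°: sin φ = 0.522567, cos φ = 0.852598, sin λ = 0.687987, cos λ = 0.725723.
ΔE = −sin λ·ΔX + cos λ·ΔY = −(0.687987)·(553) + (0.725723)·(-466) = -718.64 m.
ΔN = −sin φ cos λ·ΔX − sin φ sin λ·ΔY + cos φ·ΔZ = −(0.522567)(0.725723)(553) − (0.522567)(0.687987)(-466) + (0.852598)(40) = -8.08 m.
Horizontal magnitude = √(ΔE² + ΔN²) = √((-718.64)² + (-8.08)²) = 718.69 m.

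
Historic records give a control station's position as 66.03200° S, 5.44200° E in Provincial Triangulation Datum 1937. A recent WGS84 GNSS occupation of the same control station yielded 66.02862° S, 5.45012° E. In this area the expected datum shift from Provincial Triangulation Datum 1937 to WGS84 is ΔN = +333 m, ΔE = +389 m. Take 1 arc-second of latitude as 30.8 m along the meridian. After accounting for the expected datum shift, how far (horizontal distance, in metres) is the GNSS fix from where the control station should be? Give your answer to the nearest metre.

Observed coordinate differences: Δφ = +0.00338°, Δλ = +0.00812°.
Converting to metres (1° lat = 110880 m, cos φ = 0.406226): observed ΔN = 374.8 m, observed ΔE = 365.7 m.
Subtracting the expected shift leaves a residual of 374.8 − (333) = 41.8 m north and 365.7 − (389) = -23.3 m east.
Residual distance = √(41.8² + (-23.3)²) = 47.8 m.

48 m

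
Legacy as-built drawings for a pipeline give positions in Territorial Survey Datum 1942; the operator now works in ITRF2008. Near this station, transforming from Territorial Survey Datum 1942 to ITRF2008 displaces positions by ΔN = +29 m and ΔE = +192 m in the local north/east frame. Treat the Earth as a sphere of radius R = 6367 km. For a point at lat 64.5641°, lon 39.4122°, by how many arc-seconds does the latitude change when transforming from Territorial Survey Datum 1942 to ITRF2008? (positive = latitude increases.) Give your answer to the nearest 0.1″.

Δφ = 0.9″

On a sphere of radius R, 1 rad of latitude = R, so Δφ = ΔN / R = 29.0 / 6367000 = 4.5547e-06 rad = 0.939″.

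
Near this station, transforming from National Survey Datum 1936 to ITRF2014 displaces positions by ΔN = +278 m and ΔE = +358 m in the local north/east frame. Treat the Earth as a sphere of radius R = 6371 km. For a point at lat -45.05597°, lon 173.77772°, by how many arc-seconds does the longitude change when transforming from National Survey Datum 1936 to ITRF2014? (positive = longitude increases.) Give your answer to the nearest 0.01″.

At latitude -45.05597°, cos φ = 0.706416.
One radian of longitude at latitude φ spans R cos φ, so Δλ = ΔE / (R cos φ) = 358.0 / (6371000 × 0.706416) = 7.9545e-05 rad = 16.407″.

Δλ = 16.41″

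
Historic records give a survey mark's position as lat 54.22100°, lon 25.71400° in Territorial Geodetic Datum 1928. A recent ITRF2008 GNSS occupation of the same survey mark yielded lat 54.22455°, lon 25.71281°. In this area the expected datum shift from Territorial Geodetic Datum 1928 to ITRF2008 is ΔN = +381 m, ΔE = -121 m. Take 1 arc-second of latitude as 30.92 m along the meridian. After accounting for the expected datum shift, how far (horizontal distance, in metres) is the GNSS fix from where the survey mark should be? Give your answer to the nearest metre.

Observed coordinate differences: Δφ = +0.00355°, Δλ = -0.00119°.
Converting to metres (1° lat = 111312 m, cos φ = 0.584660): observed ΔN = 395.2 m, observed ΔE = -77.4 m.
Subtracting the expected shift leaves a residual of 395.2 − (381) = 14.2 m north and -77.4 − (-121) = 43.6 m east.
Residual distance = √(14.2² + 43.6²) = 45.8 m.

46 m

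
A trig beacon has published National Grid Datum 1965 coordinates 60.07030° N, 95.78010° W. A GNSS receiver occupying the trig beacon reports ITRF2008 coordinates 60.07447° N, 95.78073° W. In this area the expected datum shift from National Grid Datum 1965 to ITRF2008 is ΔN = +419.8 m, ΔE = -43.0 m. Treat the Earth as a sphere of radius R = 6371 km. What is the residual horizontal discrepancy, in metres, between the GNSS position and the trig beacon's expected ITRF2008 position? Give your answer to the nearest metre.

Observed coordinate differences: Δφ = +0.00417°, Δλ = -0.00063°.
Converting to metres (1° lat = 111195 m, cos φ = 0.498937): observed ΔN = 463.7 m, observed ΔE = -35.0 m.
Subtracting the expected shift leaves a residual of 463.7 − (419.8) = 43.9 m north and -35.0 − (-43.0) = 8.0 m east.
Residual distance = √(43.9² + 8.0²) = 44.6 m.

45 m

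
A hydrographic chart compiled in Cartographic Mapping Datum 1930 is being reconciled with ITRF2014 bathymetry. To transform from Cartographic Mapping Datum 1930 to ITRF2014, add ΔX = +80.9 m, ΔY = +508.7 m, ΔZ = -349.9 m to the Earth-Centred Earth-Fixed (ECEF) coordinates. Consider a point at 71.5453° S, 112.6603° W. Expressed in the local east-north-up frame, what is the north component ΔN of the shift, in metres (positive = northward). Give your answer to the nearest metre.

At φ = -71.5453°, λ = -112.6603°: sin φ = -0.948574, cos φ = 0.316555, sin λ = -0.922805, cos λ = -0.385267.
ΔN = −sin φ cos λ·ΔX − sin φ sin λ·ΔY + cos φ·ΔZ = −(-0.948574)(-0.385267)(80.9) − (-0.948574)(-0.922805)(508.7) + (0.316555)(-349.9) = -585.62 m.

ΔN = -586 m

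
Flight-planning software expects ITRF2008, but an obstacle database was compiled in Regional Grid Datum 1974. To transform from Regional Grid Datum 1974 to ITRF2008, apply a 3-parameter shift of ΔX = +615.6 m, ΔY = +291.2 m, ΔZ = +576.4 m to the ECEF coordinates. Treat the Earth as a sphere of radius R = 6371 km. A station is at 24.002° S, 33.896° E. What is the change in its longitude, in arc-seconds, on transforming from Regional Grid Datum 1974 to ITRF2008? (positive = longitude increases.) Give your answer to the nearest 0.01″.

Δλ = -3.60″

sin φ = -0.406769, cos φ = 0.913531, sin λ = 0.557687, cos λ = 0.830051.
East component: ΔE = −sin λ·ΔX + cos λ·ΔY = −(0.557687)(615.6) + (0.830051)(291.2) = -101.60 m.
1° of latitude spans πR/180 = 111195 m; at latitude φ, 1° of longitude spans that × cos φ = 101580.0 m, so Δλ = -101.60 / 101580.0 × 3600 = -3.601″.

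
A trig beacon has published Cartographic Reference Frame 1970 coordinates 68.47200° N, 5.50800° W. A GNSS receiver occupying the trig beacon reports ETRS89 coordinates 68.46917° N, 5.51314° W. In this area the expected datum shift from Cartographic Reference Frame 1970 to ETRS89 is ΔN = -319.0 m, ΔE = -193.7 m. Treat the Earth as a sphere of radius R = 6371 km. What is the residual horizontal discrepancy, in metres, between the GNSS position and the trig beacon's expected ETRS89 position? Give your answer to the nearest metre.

Observed coordinate differences: Δφ = -0.00283°, Δλ = -0.00514°.
Converting to metres (1° lat = 111195 m, cos φ = 0.366956): observed ΔN = -314.7 m, observed ΔE = -209.7 m.
Subtracting the expected shift leaves a residual of -314.7 − (-319.0) = 4.3 m north and -209.7 − (-193.7) = -16.0 m east.
Residual distance = √(4.3² + (-16.0)²) = 16.6 m.

17 m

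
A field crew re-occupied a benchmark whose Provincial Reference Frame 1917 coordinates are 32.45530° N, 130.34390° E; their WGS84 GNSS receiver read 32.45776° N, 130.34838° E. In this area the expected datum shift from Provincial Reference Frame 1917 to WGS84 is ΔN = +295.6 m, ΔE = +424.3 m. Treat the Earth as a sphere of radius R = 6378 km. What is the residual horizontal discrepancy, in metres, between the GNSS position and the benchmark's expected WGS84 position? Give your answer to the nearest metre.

Observed coordinate differences: Δφ = +0.00246°, Δλ = +0.00448°.
Converting to metres (1° lat = 111317 m, cos φ = 0.843810): observed ΔN = 273.8 m, observed ΔE = 420.8 m.
Subtracting the expected shift leaves a residual of 273.8 − (295.6) = -21.8 m north and 420.8 − (424.3) = -3.5 m east.
Residual distance = √((-21.8)² + (-3.5)²) = 22.0 m.

22 m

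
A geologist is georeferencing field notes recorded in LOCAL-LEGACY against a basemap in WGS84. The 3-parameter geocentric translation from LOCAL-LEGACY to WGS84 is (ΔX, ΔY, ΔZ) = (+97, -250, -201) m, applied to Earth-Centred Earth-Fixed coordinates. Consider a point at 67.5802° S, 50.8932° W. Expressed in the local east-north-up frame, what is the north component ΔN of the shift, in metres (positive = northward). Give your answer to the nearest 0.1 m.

ΔN = 159.2 m

At φ = -67.5802°, λ = -50.8932°: sin φ = -0.924414, cos φ = 0.381390, sin λ = -0.775972, cos λ = 0.630768.
ΔN = −sin φ cos λ·ΔX − sin φ sin λ·ΔY + cos φ·ΔZ = −(-0.924414)(0.630768)(97) − (-0.924414)(-0.775972)(-250) + (0.381390)(-201) = 159.23 m.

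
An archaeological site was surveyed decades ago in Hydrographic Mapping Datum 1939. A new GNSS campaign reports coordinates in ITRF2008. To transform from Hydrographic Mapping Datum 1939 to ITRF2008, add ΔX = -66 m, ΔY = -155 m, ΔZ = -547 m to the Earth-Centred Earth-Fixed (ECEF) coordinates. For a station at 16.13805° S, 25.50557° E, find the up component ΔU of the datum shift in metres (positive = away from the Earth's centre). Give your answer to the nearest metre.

At φ = -16.13805°, λ = 25.50557°: sin φ = -0.277953, cos φ = 0.960595, sin λ = 0.430599, cos λ = 0.902543.
ΔU = cos φ cos λ·ΔX + cos φ sin λ·ΔY + sin φ·ΔZ = (0.960595)(0.902543)(-66) + (0.960595)(0.430599)(-155) + (-0.277953)(-547) = 30.71 m.

ΔU = 31 m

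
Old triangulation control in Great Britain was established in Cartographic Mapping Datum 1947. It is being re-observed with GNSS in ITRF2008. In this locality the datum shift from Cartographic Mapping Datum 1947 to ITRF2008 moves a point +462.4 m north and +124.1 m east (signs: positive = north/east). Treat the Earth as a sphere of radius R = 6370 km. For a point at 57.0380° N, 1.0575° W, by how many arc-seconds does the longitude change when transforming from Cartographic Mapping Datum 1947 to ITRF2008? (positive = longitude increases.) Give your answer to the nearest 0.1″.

At latitude 57.0380°, cos φ = 0.544083.
One radian of longitude at latitude φ spans R cos φ, so Δλ = ΔE / (R cos φ) = 124.1 / (6370000 × 0.544083) = 3.5807e-05 rad = 7.386″.

Δλ = 7.4″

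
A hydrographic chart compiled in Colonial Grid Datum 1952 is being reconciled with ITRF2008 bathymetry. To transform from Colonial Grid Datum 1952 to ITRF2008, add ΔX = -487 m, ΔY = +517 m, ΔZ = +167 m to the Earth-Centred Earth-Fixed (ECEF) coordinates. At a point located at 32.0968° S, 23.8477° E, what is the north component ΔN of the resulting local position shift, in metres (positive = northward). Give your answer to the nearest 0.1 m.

ΔN = 15.9 m

The local north axis is (−sin φ cos λ, −sin φ sin λ, cos φ), giving ΔN = -236.675 + 111.067 + 141.474 = 15.87 m.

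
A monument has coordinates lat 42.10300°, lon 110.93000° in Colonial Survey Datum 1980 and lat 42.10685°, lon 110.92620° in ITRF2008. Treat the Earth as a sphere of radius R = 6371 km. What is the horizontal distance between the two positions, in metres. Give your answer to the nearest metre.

Δφ = 42.10685° − 42.10300° = +0.00385°; Δλ = 110.92620° − 110.93000° = -0.00380°.
1° along a meridian = πR/180 = 111195 m.
ΔN = Δφ × 111195 = 428.1 m; ΔE = Δλ × 111195 × cos(42.10300°) = -0.00380 × 111195 × 0.741941 = -313.5 m.
Distance = √(ΔE² + ΔN²) = √((-313.5)² + 428.1²) = 530.6 m.

531 m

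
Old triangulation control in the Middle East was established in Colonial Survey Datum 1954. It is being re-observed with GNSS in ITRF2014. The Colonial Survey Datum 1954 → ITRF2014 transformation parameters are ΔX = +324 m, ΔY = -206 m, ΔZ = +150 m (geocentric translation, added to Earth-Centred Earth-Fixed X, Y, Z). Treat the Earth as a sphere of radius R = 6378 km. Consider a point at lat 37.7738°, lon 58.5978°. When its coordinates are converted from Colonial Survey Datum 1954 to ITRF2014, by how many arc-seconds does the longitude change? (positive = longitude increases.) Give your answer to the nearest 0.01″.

Δλ = -15.71″

sin φ = 0.612546, cos φ = 0.790435, sin λ = 0.853531, cos λ = 0.521042.
East component: ΔE = −sin λ·ΔX + cos λ·ΔY = −(0.853531)(324) + (0.521042)(-206) = -383.88 m.
1° of latitude spans πR/180 = 111317 m; at latitude φ, 1° of longitude spans that × cos φ = 87989.0 m, so Δλ = -383.88 / 87989.0 × 3600 = -15.706″.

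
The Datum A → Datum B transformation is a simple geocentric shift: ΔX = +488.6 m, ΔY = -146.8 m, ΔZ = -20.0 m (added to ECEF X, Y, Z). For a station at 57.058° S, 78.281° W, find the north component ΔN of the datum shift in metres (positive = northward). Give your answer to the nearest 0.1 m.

ΔN = 193.0 m

The local north axis is (−sin φ cos λ, −sin φ sin λ, cos φ), giving ΔN = 83.285 + 120.630 − 10.876 = 193.04 m.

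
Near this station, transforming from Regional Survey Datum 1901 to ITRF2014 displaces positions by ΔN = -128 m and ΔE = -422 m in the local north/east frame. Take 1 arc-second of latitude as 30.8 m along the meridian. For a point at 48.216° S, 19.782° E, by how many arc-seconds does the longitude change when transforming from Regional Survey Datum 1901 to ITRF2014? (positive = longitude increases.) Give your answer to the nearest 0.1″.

Δλ = -20.6″

At latitude -48.216°, cos φ = 0.666324.
1″ of longitude at this latitude = 30.80 × cos φ = 20.5228 m, so Δλ = -422.0 / 20.5228 = -20.563″.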